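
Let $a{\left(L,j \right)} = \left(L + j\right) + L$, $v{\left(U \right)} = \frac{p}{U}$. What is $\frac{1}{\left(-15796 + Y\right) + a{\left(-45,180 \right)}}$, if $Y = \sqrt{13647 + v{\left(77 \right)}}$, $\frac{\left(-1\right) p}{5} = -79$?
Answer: $- \frac{604681}{9496594179} - \frac{\sqrt{80943478}}{18993188358} \approx -6.4147 \cdot 10^{-5}$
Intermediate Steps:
$p = 395$ ($p = \left(-5\right) \left(-79\right) = 395$)
$v{\left(U \right)} = \frac{395}{U}$
$a{\left(L,j \right)} = j + 2 L$
$Y = \frac{\sqrt{80943478}}{77}$ ($Y = \sqrt{13647 + \frac{395}{77}} = \sqrt{\frac{1051214}{77}} = \frac{\sqrt{80943478}}{77} \approx 116.84$)
$\frac{1}{\left(-15796 + Y\right) + a{\left(-45,180 \right)}} = \frac{1}{\left(-15796 + \frac{\sqrt{80943478}}{77}\right) + \left(180 + 2 \left(-45\right)\right)} = \frac{1}{\left(-15796 + \frac{\sqrt{80943478}}{77}\right) + \left(180 - 90\right)} = \frac{1}{\left(-15796 + \frac{\sqrt{80943478}}{77}\right) + 90} = \frac{1}{-15706 + \frac{\sqrt{80943478}}{77}}$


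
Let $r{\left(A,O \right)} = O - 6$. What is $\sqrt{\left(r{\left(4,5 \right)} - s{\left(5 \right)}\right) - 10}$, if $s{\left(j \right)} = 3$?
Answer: $i \sqrt{14} \approx 3.7417 i$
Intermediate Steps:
$r{\left(A,O \right)} = -6 + O$
$\sqrt{\left(r{\left(4,5 \right)} - s{\left(5 \right)}\right) - 10} = \sqrt{\left(\left(-6 + 5\right) - 3\right) - 10} = \sqrt{\left(-1 - 3\right) - 10} = \sqrt{-4 - 10} = \sqrt{-14} = i \sqrt{14}$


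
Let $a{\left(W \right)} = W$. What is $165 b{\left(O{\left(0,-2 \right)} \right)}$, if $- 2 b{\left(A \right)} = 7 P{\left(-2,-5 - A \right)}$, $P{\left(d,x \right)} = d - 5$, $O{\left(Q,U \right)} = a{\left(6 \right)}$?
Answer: $\frac{8085}{2} \approx 4042.5$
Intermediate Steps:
$O{\left(Q,U \right)} = 6$
$P{\left(d,x \right)} = -5 + d$
$b{\left(A \right)} = \frac{49}{2}$ ($b{\left(A \right)} = - \frac{7 \left(-5 - 2\right)}{2} = - \frac{7 \left(-7\right)}{2} = \left(- \frac{1}{2}\right) \left(-49\right) = \frac{49}{2}$)
$165 b{\left(O{\left(0,-2 \right)} \right)} = 165 \cdot \frac{49}{2} = \frac{8085}{2}$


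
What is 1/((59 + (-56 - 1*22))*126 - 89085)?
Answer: -1/91479 ≈ -1.0931e-5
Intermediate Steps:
1/((59 + (-56 - 1*22))*126 - 89085) = 1/((59 + (-56 - 22))*126 - 89085) = 1/((59 - 78)*126 - 89085) = 1/(-19*126 - 89085) = 1/(-2394 - 89085) = 1/(-91479) = -1/91479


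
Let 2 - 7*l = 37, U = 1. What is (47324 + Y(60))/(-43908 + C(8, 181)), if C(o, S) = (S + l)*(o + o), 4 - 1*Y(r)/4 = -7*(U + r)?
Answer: -12262/10273 ≈ -1.1936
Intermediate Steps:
l = -5 (l = 2/7 - ⅐*37 = 2/7 - 37/7 = -5)
Y(r) = 44 + 28*r (Y(r) = 16 - (-28)*(1 + r) = 16 - 4*(-7 - 7*r) = 16 + (28 + 28*r) = 44 + 28*r)
C(o, S) = 2*o*(-5 + S) (C(o, S) = (S - 5)*(o + o) = (-5 + S)*(2*o) = 2*o*(-5 + S))
(47324 + Y(60))/(-43908 + C(8, 181)) = (47324 + (44 + 28*60))/(-43908 + 2*8*(-5 + 181)) = (47324 + (44 + 1680))/(-43908 + 2*8*176) = (47324 + 1724)/(-43908 + 2816) = 49048/(-41092) = 49048*(-1/41092) = -12262/10273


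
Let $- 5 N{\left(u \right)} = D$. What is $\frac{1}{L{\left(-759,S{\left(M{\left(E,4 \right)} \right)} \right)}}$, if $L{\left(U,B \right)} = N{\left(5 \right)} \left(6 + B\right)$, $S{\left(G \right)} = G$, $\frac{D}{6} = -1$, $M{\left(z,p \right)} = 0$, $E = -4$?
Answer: $\frac{5}{36} \approx 0.13889$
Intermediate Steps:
$D = -6$ ($D = 6 \left(-1\right) = -6$)
$N{\left(u \right)} = \frac{6}{5}$ ($N{\left(u \right)} = \left(- \frac{1}{5}\right) \left(-6\right) = \frac{6}{5}$)
$L{\left(U,B \right)} = \frac{36}{5} + \frac{6 B}{5}$ ($L{\left(U,B \right)} = \frac{6 \left(6 + B\right)}{5} = \frac{36}{5} + \frac{6 B}{5}$)
$\frac{1}{L{\left(-759,S{\left(M{\left(E,4 \right)} \right)} \right)}} = \frac{1}{\frac{36}{5} + \frac{6}{5} \cdot 0} = \frac{1}{\frac{36}{5} + 0} = \frac{1}{\frac{36}{5}} = \frac{5}{36}$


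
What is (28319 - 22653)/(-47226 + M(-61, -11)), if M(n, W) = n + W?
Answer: -2833/23649 ≈ -0.11979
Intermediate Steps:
M(n, W) = W + n
(28319 - 22653)/(-47226 + M(-61, -11)) = (28319 - 22653)/(-47226 + (-11 - 61)) = 5666/(-47226 - 72) = 5666/(-47298) = 5666*(-1/47298) = -2833/23649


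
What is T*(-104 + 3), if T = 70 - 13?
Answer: -5757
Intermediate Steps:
T = 57
T*(-104 + 3) = 57*(-104 + 3) = 57*(-101) = -5757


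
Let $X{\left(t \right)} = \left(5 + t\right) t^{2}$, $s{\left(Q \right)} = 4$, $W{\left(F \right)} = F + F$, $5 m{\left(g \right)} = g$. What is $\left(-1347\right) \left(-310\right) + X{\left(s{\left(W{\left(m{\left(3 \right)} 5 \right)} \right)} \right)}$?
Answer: $417714$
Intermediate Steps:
$m{\left(g \right)} = \frac{g}{5}$
$W{\left(F \right)} = 2 F$
$X{\left(t \right)} = t^{2} \left(5 + t\right)$
$\left(-1347\right) \left(-310\right) + X{\left(s{\left(W{\left(m{\left(3 \right)} 5 \right)} \right)} \right)} = \left(-1347\right) \left(-310\right) + 4^{2} \left(5 + 4\right) = 417570 + 16 \cdot 9 = 417570 + 144 = 417714$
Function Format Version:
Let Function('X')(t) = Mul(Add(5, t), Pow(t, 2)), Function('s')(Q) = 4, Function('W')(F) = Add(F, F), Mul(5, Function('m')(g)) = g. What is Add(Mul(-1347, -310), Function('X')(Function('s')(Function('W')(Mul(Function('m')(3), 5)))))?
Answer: 417714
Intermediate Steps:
Function('m')(g) = Mul(Rational(1, 5), g)
Function('W')(F) = Mul(2, F)
Function('X')(t) = Mul(Pow(t, 2), Add(5, t))
Add(Mul(-1347, -310), Function('X')(Function('s')(Function('W')(Mul(Function('m')(3), 5))))) = Add(Mul(-1347, -310), Mul(Pow(4, 2), Add(5, 4))) = Add(417570, Mul(16, 9)) = Add(417570, 144) = 417714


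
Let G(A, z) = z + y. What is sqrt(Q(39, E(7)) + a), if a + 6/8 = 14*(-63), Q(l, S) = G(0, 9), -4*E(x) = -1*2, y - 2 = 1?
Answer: 9*I*sqrt(43)/2 ≈ 29.508*I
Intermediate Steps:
y = 3 (y = 2 + 1 = 3)
E(x) = 1/2 (E(x) = -(-1)*2/4 = -1/4*(-2) = 1/2)
G(A, z) = 3 + z (G(A, z) = z + 3 = 3 + z)
Q(l, S) = 12 (Q(l, S) = 3 + 9 = 12)
a = -3531/4 (a = -3/4 + 14*(-63) = -3/4 - 882 = -3531/4 ≈ -882.75)
sqrt(Q(39, E(7)) + a) = sqrt(12 - 3531/4) = sqrt(-3483/4) = 9*I*sqrt(43)/2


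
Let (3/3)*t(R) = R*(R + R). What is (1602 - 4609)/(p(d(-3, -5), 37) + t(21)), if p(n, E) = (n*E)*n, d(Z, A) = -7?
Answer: -3007/2695 ≈ -1.1158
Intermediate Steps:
t(R) = 2*R² (t(R) = R*(R + R) = R*(2*R) = 2*R²)
p(n, E) = E*n² (p(n, E) = (E*n)*n = E*n²)
(1602 - 4609)/(p(d(-3, -5), 37) + t(21)) = (1602 - 4609)/(37*(-7)² + 2*21²) = -3007/(37*49 + 2*441) = -3007/(1813 + 882) = -3007/2695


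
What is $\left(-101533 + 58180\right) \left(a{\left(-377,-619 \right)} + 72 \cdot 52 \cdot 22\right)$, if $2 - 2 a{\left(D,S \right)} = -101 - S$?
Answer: $-3559714830$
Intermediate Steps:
$a{\left(D,S \right)} = \frac{103}{2} + \frac{S}{2}$ ($a{\left(D,S \right)} = 1 - \frac{-101 - S}{2} = 1 + \left(\frac{101}{2} + \frac{S}{2}\right) = \frac{103}{2} + \frac{S}{2}$)
$\left(-101533 + 58180\right) \left(a{\left(-377,-619 \right)} + 72 \cdot 52 \cdot 22\right) = \left(-101533 + 58180\right) \left(\left(\frac{103}{2} + \frac{1}{2} \left(-619\right)\right) + 72 \cdot 52 \cdot 22\right) = - 43353 \left(\left(\frac{103}{2} - \frac{619}{2}\right) + 3744 \cdot 22\right) = - 43353 \left(-258 + 82368\right) = \left(-43353\right) 82110 = -3559714830$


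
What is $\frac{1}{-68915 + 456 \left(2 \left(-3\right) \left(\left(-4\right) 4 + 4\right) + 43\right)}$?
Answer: $- \frac{1}{16475} \approx -6.0698 \cdot 10^{-5}$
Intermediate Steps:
$\frac{1}{-68915 + 456 \left(2 \left(-3\right) \left(\left(-4\right) 4 + 4\right) + 43\right)} = \frac{1}{-68915 + 456 \left(- 6 \left(-16 + 4\right) + 43\right)} = \frac{1}{-68915 + 456 \left(\left(-6\right) \left(-12\right) + 43\right)} = \frac{1}{-68915 + 456 \left(72 + 43\right)} = \frac{1}{-68915 + 456 \cdot 115} = \frac{1}{-68915 + 52440} = \frac{1}{-16475} = - \frac{1}{16475}$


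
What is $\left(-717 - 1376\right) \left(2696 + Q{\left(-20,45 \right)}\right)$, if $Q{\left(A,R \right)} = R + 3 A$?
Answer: $-5611333$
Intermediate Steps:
$\left(-717 - 1376\right) \left(2696 + Q{\left(-20,45 \right)}\right) = \left(-717 - 1376\right) \left(2696 + \left(45 + 3 \left(-20\right)\right)\right) = - 2093 \left(2696 + \left(45 - 60\right)\right) = - 2093 \left(2696 - 15\right) = \left(-2093\right) 2681 = -5611333$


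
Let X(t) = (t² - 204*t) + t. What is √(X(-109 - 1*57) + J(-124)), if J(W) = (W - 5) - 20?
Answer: 11*√505 ≈ 247.19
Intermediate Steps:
J(W) = -25 + W (J(W) = (-5 + W) - 20 = -25 + W)
X(t) = t² - 203*t
√(X(-109 - 1*57) + J(-124)) = √((-109 - 1*57)*(-203 + (-109 - 1*57)) + (-25 - 124)) = √((-109 - 57)*(-203 + (-109 - 57)) - 149) = √(-166*(-203 - 166) - 149) = √(-166*(-369) - 149) = √(61254 - 149) = √61105 = 11*√505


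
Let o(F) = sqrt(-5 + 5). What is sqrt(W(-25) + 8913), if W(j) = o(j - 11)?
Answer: sqrt(8913) ≈ 94.409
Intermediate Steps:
o(F) = 0 (o(F) = sqrt(0) = 0)
W(j) = 0
sqrt(W(-25) + 8913) = sqrt(0 + 8913) = sqrt(8913)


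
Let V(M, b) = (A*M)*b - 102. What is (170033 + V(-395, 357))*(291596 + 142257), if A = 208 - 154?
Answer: -3229983088787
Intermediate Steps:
A = 54
V(M, b) = -102 + 54*M*b (V(M, b) = (54*M)*b - 102 = 54*M*b - 102 = -102 + 54*M*b)
(170033 + V(-395, 357))*(291596 + 142257) = (170033 + (-102 + 54*(-395)*357))*(291596 + 142257) = (170033 + (-102 - 7614810))*433853 = (170033 - 7614912)*433853 = -7444879*433853 = -3229983088787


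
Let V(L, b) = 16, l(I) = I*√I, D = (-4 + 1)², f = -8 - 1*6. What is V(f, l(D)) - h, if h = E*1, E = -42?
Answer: 58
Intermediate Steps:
f = -14 (f = -8 - 6 = -14)
D = 9 (D = (-3)² = 9)
l(I) = I^(3/2)
h = -42 (h = -42*1 = -42)
V(f, l(D)) - h = 16 - 1*(-42) = 16 + 42 = 58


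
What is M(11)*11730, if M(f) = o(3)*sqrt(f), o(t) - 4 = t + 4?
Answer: 129030*sqrt(11) ≈ 4.2794e+5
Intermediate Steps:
o(t) = 8 + t (o(t) = 4 + (t + 4) = 4 + (4 + t) = 8 + t)
M(f) = 11*sqrt(f) (M(f) = (8 + 3)*sqrt(f) = 11*sqrt(f))
M(11)*11730 = (11*sqrt(11))*11730 = 129030*sqrt(11)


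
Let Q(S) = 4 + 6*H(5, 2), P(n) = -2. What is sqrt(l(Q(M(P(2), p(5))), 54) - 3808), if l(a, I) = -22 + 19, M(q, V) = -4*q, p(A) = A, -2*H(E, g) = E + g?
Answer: I*sqrt(3811) ≈ 61.733*I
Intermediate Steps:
H(E, g) = -E/2 - g/2 (H(E, g) = -(E + g)/2 = -E/2 - g/2)
Q(S) = -17 (Q(S) = 4 + 6*(-1/2*5 - 1/2*2) = 4 + 6*(-5/2 - 1) = 4 + 6*(-7/2) = 4 - 21 = -17)
l(a, I) = -3
sqrt(l(Q(M(P(2), p(5))), 54) - 3808) = sqrt(-3 - 3808) = sqrt(-3811) = I*sqrt(3811)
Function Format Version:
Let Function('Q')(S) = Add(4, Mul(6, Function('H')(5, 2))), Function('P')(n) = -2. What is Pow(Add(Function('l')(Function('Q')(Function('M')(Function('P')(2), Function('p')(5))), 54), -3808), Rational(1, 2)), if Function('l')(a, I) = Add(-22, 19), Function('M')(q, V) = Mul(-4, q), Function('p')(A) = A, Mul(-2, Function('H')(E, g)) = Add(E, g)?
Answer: Mul(I, Pow(3811, Rational(1, 2))) ≈ Mul(61.733, I)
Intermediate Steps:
Function('H')(E, g) = Add(Mul(Rational(-1, 2), E), Mul(Rational(-1, 2), g)) (Function('H')(E, g) = Mul(Rational(-1, 2), Add(E, g)) = Add(Mul(Rational(-1, 2), E), Mul(Rational(-1, 2), g)))
Function('Q')(S) = -17 (Function('Q')(S) = Add(4, Mul(6, Add(Mul(Rational(-1, 2), 5), Mul(Rational(-1, 2), 2)))) = Add(4, Mul(6, Add(Rational(-5, 2), -1))) = Add(4, Mul(6, Rational(-7, 2))) = Add(4, -21) = -17)
Function('l')(a, I) = -3
Pow(Add(Function('l')(Function('Q')(Function('M')(Function('P')(2), Function('p')(5))), 54), -3808), Rational(1, 2)) = Pow(Add(-3, -3808), Rational(1, 2)) = Pow(-3811, Rational(1, 2)) = Mul(I, Pow(3811, Rational(1, 2)))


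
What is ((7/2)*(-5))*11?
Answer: -385/2 ≈ -192.50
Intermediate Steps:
((7/2)*(-5))*11 = -35/2*11 = -385/2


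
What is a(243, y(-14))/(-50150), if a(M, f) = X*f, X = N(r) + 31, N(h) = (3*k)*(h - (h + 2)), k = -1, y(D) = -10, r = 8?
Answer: 37/5015 ≈ 0.0073779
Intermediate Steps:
N(h) = 6 (N(h) = (3*(-1))*(h - (h + 2)) = -3*(h - (2 + h)) = -3*(h + (-2 - h)) = -3*(-2) = 6)
X = 37 (X = 6 + 31 = 37)
a(M, f) = 37*f
a(243, y(-14))/(-50150) = (37*(-10))/(-50150) = -370*(-1/50150) = 37/5015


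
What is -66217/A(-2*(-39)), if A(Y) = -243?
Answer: 66217/243 ≈ 272.50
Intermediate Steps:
-66217/A(-2*(-39)) = -66217/(-243) = -66217*(-1/243) = 66217/243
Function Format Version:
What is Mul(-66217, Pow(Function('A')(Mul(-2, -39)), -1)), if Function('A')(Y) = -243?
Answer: Rational(66217, 243) ≈ 272.50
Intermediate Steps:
Mul(-66217, Pow(Function('A')(Mul(-2, -39)), -1)) = Mul(-66217, Pow(-243, -1)) = Mul(-66217, Rational(-1, 243)) = Rational(66217, 243)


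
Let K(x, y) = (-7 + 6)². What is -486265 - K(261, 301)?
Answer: -486266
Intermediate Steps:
K(x, y) = 1 (K(x, y) = (-1)² = 1)
-486265 - K(261, 301) = -486265 - 1*1 = -486265 - 1 = -486266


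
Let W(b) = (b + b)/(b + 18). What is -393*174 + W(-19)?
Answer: -68344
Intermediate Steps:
W(b) = 2*b/(18 + b) (W(b) = (2*b)/(18 + b) = 2*b/(18 + b))
-393*174 + W(-19) = -393*174 + 2*(-19)/(18 - 19) = -68382 + 2*(-19)/(-1) = -68382 + 2*(-19)*(-1) = -68382 + 38 = -68344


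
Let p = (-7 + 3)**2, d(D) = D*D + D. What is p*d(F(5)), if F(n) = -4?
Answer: 192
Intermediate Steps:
d(D) = D + D**2 (d(D) = D**2 + D = D + D**2)
p = 16 (p = (-4)**2 = 16)
p*d(F(5)) = 16*(-4*(1 - 4)) = 16*(-4*(-3)) = 16*12 = 192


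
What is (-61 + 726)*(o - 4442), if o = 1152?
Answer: -2187850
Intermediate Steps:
(-61 + 726)*(o - 4442) = (-61 + 726)*(1152 - 4442) = 665*(-3290) = -2187850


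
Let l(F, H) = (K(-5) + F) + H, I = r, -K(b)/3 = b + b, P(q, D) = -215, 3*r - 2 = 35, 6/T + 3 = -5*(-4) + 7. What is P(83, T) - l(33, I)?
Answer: -871/3 ≈ -290.33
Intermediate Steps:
T = ¼ (T = 6/(-3 + (-5*(-4) + 7)) = 6/(-3 + (20 + 7)) = 6/(-3 + 27) = 6/24 = 6*(1/24) = ¼ ≈ 0.25000)
r = 37/3 (r = ⅔ + (⅓)*35 = ⅔ + 35/3 = 37/3 ≈ 12.333)
K(b) = -6*b (K(b) = -3*(b + b) = -6*b)
I = 37/3 ≈ 12.333
l(F, H) = 30 + F + H (l(F, H) = (-6*(-5) + F) + H = (30 + F) + H = 30 + F + H)
P(83, T) - l(33, I) = -215 - (30 + 33 + 37/3) = -215 - 1*226/3 = -215 - 226/3 = -871/3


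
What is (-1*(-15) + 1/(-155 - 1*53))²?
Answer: 9728161/43264 ≈ 224.86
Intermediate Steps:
(-1*(-15) + 1/(-155 - 1*53))² = (15 + 1/(-155 - 53))² = (15 + 1/(-208))² = (15 - 1/208)² = (3119/208)² = 9728161/43264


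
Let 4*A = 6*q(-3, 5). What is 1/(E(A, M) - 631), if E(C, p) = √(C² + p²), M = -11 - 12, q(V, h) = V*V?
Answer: -2524/1589799 - 2*√2845/1589799 ≈ -0.0016547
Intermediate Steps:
q(V, h) = V²
M = -23
A = 27/2 (A = (6*(-3)²)/4 = (6*9)/4 = (¼)*54 = 27/2 ≈ 13.500)
1/(E(A, M) - 631) = 1/(√((27/2)² + (-23)²) - 631) = 1/(√(729/4 + 529) - 631) = 1/(√(2845/4) - 631) = 1/(√2845/2 - 631) = 1/(-631 + √2845/2)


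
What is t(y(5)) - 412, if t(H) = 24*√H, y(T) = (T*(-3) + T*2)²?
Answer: -292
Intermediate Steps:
y(T) = T² (y(T) = (-3*T + 2*T)² = (-T)² = T²)
t(y(5)) - 412 = 24*√(5²) - 412 = 24*√25 - 412 = 24*5 - 412 = 120 - 412 = -292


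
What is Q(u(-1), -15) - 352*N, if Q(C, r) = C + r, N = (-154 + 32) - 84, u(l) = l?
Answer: 72496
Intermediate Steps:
N = -206 (N = -122 - 84 = -206)
Q(u(-1), -15) - 352*N = (-1 - 15) - 352*(-206) = -16 + 72512 = 72496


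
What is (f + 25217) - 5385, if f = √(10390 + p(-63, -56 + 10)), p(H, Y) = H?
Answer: 19832 + √10327 ≈ 19934.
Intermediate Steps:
f = √10327 (f = √(10390 - 63) = √10327 ≈ 101.62)
(f + 25217) - 5385 = (√10327 + 25217) - 5385 = (25217 + √10327) - 5385 = 19832 + √10327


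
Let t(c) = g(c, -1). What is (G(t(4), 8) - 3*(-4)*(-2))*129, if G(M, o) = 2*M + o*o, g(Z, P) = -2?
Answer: 4644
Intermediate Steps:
t(c) = -2
G(M, o) = o**2 + 2*M (G(M, o) = 2*M + o**2 = o**2 + 2*M)
(G(t(4), 8) - 3*(-4)*(-2))*129 = ((8**2 + 2*(-2)) - 3*(-4)*(-2))*129 = ((64 - 4) + 12*(-2))*129 = (60 - 24)*129 = 36*129 = 4644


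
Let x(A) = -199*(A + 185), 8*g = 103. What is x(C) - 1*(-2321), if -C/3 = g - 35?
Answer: -381621/8 ≈ -47703.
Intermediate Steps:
g = 103/8 (g = (⅛)*103 = 103/8 ≈ 12.875)
C = 531/8 (C = -3*(103/8 - 35) = -3*(-177/8) = 531/8 ≈ 66.375)
x(A) = -36815 - 199*A (x(A) = -199*(185 + A) = -36815 - 199*A)
x(C) - 1*(-2321) = (-36815 - 199*531/8) - 1*(-2321) = (-36815 - 105669/8) + 2321 = -400189/8 + 2321 = -381621/8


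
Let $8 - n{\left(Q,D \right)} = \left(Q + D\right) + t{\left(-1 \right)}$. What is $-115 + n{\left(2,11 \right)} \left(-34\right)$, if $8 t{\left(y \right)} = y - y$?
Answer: $55$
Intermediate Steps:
$t{\left(y \right)} = 0$ ($t{\left(y \right)} = \frac{y - y}{8} = \frac{1}{8} \cdot 0 = 0$)
$n{\left(Q,D \right)} = 8 - D - Q$ ($n{\left(Q,D \right)} = 8 - \left(\left(Q + D\right) + 0\right) = 8 - \left(\left(D + Q\right) + 0\right) = 8 - \left(D + Q\right) = 8 - D - Q$)
$-115 + n{\left(2,11 \right)} \left(-34\right) = -115 + \left(8 - 11 - 2\right) \left(-34\right) = -115 - -170 = -115 + 170 = 55$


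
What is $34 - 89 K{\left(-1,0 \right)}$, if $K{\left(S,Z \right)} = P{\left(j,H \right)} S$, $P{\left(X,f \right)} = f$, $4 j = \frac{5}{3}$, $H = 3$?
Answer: $301$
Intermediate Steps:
$j = \frac{5}{12}$ ($j = \frac{5 \cdot \frac{1}{3}}{4} = \frac{1}{4} \cdot \frac{5}{3} = \frac{5}{12} \approx 0.41667$)
$K{\left(S,Z \right)} = 3 S$
$34 - 89 K{\left(-1,0 \right)} = 34 - 89 \cdot 3 \left(-1\right) = 34 - -267 = 34 + 267 = 301$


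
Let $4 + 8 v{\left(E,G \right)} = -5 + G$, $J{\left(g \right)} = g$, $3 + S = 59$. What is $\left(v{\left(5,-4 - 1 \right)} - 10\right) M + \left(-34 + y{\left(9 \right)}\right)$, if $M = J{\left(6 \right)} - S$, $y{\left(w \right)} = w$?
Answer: $\frac{1125}{2} \approx 562.5$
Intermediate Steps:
$S = 56$ ($S = -3 + 59 = 56$)
$v{\left(E,G \right)} = - \frac{9}{8} + \frac{G}{8}$ ($v{\left(E,G \right)} = - \frac{1}{2} + \frac{-5 + G}{8} = - \frac{1}{2} + \left(- \frac{5}{8} + \frac{G}{8}\right) = - \frac{9}{8} + \frac{G}{8}$)
$M = -50$ ($M = 6 - 56 = -50$)
$\left(v{\left(5,-4 - 1 \right)} - 10\right) M + \left(-34 + y{\left(9 \right)}\right) = \left(\left(- \frac{9}{8} + \frac{-4 - 1}{8}\right) - 10\right) \left(-50\right) + \left(-34 + 9\right) = \left(\left(- \frac{9}{8} + \frac{-4 - 1}{8}\right) - 10\right) \left(-50\right) - 25 = \left(\left(- \frac{9}{8} + \frac{1}{8} \left(-5\right)\right) - 10\right) \left(-50\right) - 25 = \left(\left(- \frac{9}{8} - \frac{5}{8}\right) - 10\right) \left(-50\right) - 25 = \left(- \frac{7}{4} - 10\right) \left(-50\right) - 25 = \left(- \frac{47}{4}\right) \left(-50\right) - 25 = \frac{1175}{2} - 25 = \frac{1125}{2}$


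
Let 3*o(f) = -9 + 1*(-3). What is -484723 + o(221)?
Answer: -484727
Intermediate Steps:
o(f) = -4 (o(f) = (-9 + 1*(-3))/3 = (-9 - 3)/3 = (⅓)*(-12) = -4)
-484723 + o(221) = -484723 - 4 = -484727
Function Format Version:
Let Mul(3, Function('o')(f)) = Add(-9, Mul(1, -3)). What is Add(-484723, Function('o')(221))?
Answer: -484727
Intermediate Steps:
Function('o')(f) = -4 (Function('o')(f) = Mul(Rational(1, 3), Add(-9, Mul(1, -3))) = Mul(Rational(1, 3), Add(-9, -3)) = Mul(Rational(1, 3), -12) = -4)
Add(-484723, Function('o')(221)) = Add(-484723, -4) = -484727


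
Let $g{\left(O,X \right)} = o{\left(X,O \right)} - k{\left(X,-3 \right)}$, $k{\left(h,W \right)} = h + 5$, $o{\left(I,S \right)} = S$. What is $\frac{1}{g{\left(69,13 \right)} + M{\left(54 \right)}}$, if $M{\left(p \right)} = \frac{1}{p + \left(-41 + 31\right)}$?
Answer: $\frac{44}{2245} \approx 0.019599$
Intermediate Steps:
$k{\left(h,W \right)} = 5 + h$
$g{\left(O,X \right)} = -5 + O - X$ ($g{\left(O,X \right)} = O - \left(5 + X\right) = -5 + O - X$)
$M{\left(p \right)} = \frac{1}{-10 + p}$ ($M{\left(p \right)} = \frac{1}{p - 10} = \frac{1}{-10 + p}$)
$\frac{1}{g{\left(69,13 \right)} + M{\left(54 \right)}} = \frac{1}{\left(-5 + 69 - 13\right) + \frac{1}{-10 + 54}} = \frac{1}{\left(-5 + 69 - 13\right) + \frac{1}{44}} = \frac{1}{51 + \frac{1}{44}} = \frac{1}{\frac{2245}{44}} = \frac{44}{2245}$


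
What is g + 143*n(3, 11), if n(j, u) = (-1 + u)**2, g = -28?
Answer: 14272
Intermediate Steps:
g + 143*n(3, 11) = -28 + 143*(-1 + 11)**2 = -28 + 143*10**2 = -28 + 143*100 = -28 + 14300 = 14272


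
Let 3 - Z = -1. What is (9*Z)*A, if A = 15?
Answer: 540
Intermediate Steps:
Z = 4 (Z = 3 - 1*(-1) = 3 + 1 = 4)
(9*Z)*A = (9*4)*15 = 36*15 = 540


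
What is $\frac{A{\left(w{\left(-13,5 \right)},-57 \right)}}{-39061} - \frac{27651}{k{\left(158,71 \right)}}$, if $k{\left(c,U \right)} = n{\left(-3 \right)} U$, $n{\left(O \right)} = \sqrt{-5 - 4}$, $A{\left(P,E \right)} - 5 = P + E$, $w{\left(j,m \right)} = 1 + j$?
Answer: $\frac{64}{39061} + \frac{9217 i}{71} \approx 0.0016385 + 129.82 i$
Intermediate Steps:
$A{\left(P,E \right)} = 5 + E + P$ ($A{\left(P,E \right)} = 5 + \left(P + E\right) = 5 + \left(E + P\right) = 5 + E + P$)
$n{\left(O \right)} = 3 i$ ($n{\left(O \right)} = \sqrt{-9} = 3 i$)
$k{\left(c,U \right)} = 3 i U$
$\frac{A{\left(w{\left(-13,5 \right)},-57 \right)}}{-39061} - \frac{27651}{k{\left(158,71 \right)}} = \frac{5 - 57 + \left(1 - 13\right)}{-39061} - \frac{27651}{3 i 71} = \left(5 - 57 - 12\right) \left(- \frac{1}{39061}\right) - \frac{27651}{213 i} = \left(-64\right) \left(- \frac{1}{39061}\right) - 27651 \left(- \frac{i}{213}\right) = \frac{64}{39061} + \frac{9217 i}{71}$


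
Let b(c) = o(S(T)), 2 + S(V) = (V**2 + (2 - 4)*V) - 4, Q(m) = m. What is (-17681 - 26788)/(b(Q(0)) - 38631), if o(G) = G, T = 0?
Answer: 61/53 ≈ 1.1509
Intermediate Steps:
S(V) = -6 + V**2 - 2*V (S(V) = -2 + ((V**2 + (2 - 4)*V) - 4) = -2 + ((V**2 - 2*V) - 4) = -2 + (-4 + V**2 - 2*V) = -6 + V**2 - 2*V)
b(c) = -6 (b(c) = -6 + 0**2 - 2*0 = -6 + 0 + 0 = -6)
(-17681 - 26788)/(b(Q(0)) - 38631) = (-17681 - 26788)/(-6 - 38631) = -44469/(-38637) = -44469*(-1/38637) = 61/53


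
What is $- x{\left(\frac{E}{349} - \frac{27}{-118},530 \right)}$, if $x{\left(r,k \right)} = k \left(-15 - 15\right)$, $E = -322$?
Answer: $15900$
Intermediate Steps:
$x{\left(r,k \right)} = - 30 k$ ($x{\left(r,k \right)} = k \left(-30\right) = - 30 k$)
$- x{\left(\frac{E}{349} - \frac{27}{-118},530 \right)} = - \left(-30\right) 530 = \left(-1\right) \left(-15900\right) = 15900$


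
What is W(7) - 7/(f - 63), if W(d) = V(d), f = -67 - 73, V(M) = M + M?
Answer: 407/29 ≈ 14.034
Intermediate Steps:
V(M) = 2*M
f = -140
W(d) = 2*d
W(7) - 7/(f - 63) = 2*7 - 7/(-140 - 63) = 14 - 7/(-203) = 14 - 1/203*(-7) = 14 + 1/29 = 407/29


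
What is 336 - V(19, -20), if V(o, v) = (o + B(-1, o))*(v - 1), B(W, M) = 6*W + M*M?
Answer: 8190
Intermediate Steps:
B(W, M) = M² + 6*W (B(W, M) = 6*W + M² = M² + 6*W)
V(o, v) = (-1 + v)*(-6 + o + o²) (V(o, v) = (o + (o² + 6*(-1)))*(v - 1) = (o + (o² - 6))*(-1 + v) = (o + (-6 + o²))*(-1 + v) = (-6 + o + o²)*(-1 + v) = (-1 + v)*(-6 + o + o²))
336 - V(19, -20) = 336 - (6 - 1*19 - 1*19² + 19*(-20) - 20*(-6 + 19²)) = 336 - (6 - 19 - 1*361 - 380 - 20*(-6 + 361)) = 336 - (6 - 19 - 361 - 380 - 20*355) = 336 - (6 - 19 - 361 - 380 - 7100) = 336 - 1*(-7854) = 336 + 7854 = 8190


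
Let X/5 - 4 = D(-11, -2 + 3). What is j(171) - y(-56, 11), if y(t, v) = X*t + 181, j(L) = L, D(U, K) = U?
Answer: -1970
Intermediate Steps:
X = -35 (X = 20 + 5*(-11) = 20 - 55 = -35)
y(t, v) = 181 - 35*t (y(t, v) = -35*t + 181 = 181 - 35*t)
j(171) - y(-56, 11) = 171 - (181 - 35*(-56)) = 171 - (181 + 1960) = 171 - 1*2141 = 171 - 2141 = -1970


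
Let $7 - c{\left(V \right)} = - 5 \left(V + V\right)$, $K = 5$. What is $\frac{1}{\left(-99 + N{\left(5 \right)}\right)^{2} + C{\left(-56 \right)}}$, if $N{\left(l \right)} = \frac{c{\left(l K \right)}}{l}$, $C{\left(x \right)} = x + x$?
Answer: $\frac{25}{53844} \approx 0.0004643$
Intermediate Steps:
$C{\left(x \right)} = 2 x$
$c{\left(V \right)} = 7 + 10 V$ ($c{\left(V \right)} = 7 - - 5 \left(V + V\right) = 7 - - 5 \cdot 2 V = 7 - - 10 V = 7 + 10 V$)
$N{\left(l \right)} = \frac{7 + 50 l}{l}$ ($N{\left(l \right)} = \frac{7 + 10 l 5}{l} = \frac{7 + 10 \cdot 5 l}{l} = \frac{7 + 50 l}{l}$)
$\frac{1}{\left(-99 + N{\left(5 \right)}\right)^{2} + C{\left(-56 \right)}} = \frac{1}{\left(-99 + \left(50 + \frac{7}{5}\right)\right)^{2} + 2 \left(-56\right)} = \frac{1}{\left(-99 + \left(50 + 7 \cdot \frac{1}{5}\right)\right)^{2} - 112} = \frac{1}{\left(-99 + \left(50 + \frac{7}{5}\right)\right)^{2} - 112} = \frac{1}{\left(-99 + \frac{257}{5}\right)^{2} - 112} = \frac{1}{\left(- \frac{238}{5}\right)^{2} - 112} = \frac{1}{\frac{56644}{25} - 112} = \frac{1}{\frac{53844}{25}} = \frac{25}{53844}$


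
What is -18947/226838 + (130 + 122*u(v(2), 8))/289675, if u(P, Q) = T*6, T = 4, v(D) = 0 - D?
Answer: -4794801621/65709297650 ≈ -0.072970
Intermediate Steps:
v(D) = -D
u(P, Q) = 24 (u(P, Q) = 4*6 = 24)
-18947/226838 + (130 + 122*u(v(2), 8))/289675 = -18947/226838 + (130 + 122*24)/289675 = -18947*1/226838 + (130 + 2928)*(1/289675) = -18947/226838 + 3058*(1/289675) = -18947/226838 + 3058/289675 = -4794801621/65709297650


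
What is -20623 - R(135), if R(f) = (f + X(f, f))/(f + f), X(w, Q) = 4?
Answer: -5568349/270 ≈ -20624.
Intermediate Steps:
R(f) = (4 + f)/(2*f) (R(f) = (f + 4)/(f + f) = (4 + f)/((2*f)) = (4 + f)*(1/(2*f)) = (4 + f)/(2*f))
-20623 - R(135) = -20623 - (4 + 135)/(2*135) = -20623 - 139/(2*135) = -20623 - 1*139/270 = -20623 - 139/270 = -5568349/270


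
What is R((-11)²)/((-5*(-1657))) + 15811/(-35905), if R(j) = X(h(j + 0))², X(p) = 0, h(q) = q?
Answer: -15811/35905 ≈ -0.44036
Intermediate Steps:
R(j) = 0 (R(j) = 0² = 0)
R((-11)²)/((-5*(-1657))) + 15811/(-35905) = 0/((-5*(-1657))) + 15811/(-35905) = 0/8285 + 15811*(-1/35905) = 0*(1/8285) - 15811/35905 = 0 - 15811/35905 = -15811/35905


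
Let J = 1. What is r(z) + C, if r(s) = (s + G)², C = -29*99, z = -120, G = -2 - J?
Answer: 12258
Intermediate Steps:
G = -3 (G = -2 - 1*1 = -2 - 1 = -3)
C = -2871
r(s) = (-3 + s)² (r(s) = (s - 3)² = (-3 + s)²)
r(z) + C = (-3 - 120)² - 2871 = (-123)² - 2871 = 15129 - 2871 = 12258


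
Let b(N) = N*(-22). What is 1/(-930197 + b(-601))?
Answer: -1/916975 ≈ -1.0905e-6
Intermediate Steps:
b(N) = -22*N
1/(-930197 + b(-601)) = 1/(-930197 - 22*(-601)) = 1/(-930197 + 13222) = 1/(-916975) = -1/916975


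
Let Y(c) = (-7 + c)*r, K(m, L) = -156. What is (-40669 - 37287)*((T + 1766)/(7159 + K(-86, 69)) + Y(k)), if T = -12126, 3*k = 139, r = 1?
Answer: -61996379944/21009 ≈ -2.9509e+6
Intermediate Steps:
k = 139/3 (k = (⅓)*139 = 139/3 ≈ 46.333)
Y(c) = -7 + c (Y(c) = (-7 + c)*1 = -7 + c)
(-40669 - 37287)*((T + 1766)/(7159 + K(-86, 69)) + Y(k)) = (-40669 - 37287)*((-12126 + 1766)/(7159 - 156) + (-7 + 139/3)) = -77956*(-10360/7003 + 118/3) = -77956*795274/21009 = -61996379944/21009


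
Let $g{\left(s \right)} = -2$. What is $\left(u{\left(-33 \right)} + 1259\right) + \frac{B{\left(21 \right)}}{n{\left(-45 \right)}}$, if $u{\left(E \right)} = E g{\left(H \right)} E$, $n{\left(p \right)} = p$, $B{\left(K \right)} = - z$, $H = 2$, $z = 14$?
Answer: $- \frac{41341}{45} \approx -918.69$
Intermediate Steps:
$B{\left(K \right)} = -14$ ($B{\left(K \right)} = \left(-1\right) 14 = -14$)
$u{\left(E \right)} = - 2 E^{2}$ ($u{\left(E \right)} = E \left(-2\right) E = - 2 E E = - 2 E^{2}$)
$\left(u{\left(-33 \right)} + 1259\right) + \frac{B{\left(21 \right)}}{n{\left(-45 \right)}} = \left(- 2 \left(-33\right)^{2} + 1259\right) - \frac{14}{-45} = \left(\left(-2\right) 1089 + 1259\right) - - \frac{14}{45} = \left(-2178 + 1259\right) + \frac{14}{45} = -919 + \frac{14}{45} = - \frac{41341}{45}$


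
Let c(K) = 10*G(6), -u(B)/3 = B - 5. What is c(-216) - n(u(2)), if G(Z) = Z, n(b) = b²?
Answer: -21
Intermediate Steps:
u(B) = 15 - 3*B (u(B) = -3*(B - 5) = -3*(-5 + B) = 15 - 3*B)
c(K) = 60 (c(K) = 10*6 = 60)
c(-216) - n(u(2)) = 60 - (15 - 3*2)² = 60 - (15 - 6)² = 60 - 1*9² = 60 - 1*81 = 60 - 81 = -21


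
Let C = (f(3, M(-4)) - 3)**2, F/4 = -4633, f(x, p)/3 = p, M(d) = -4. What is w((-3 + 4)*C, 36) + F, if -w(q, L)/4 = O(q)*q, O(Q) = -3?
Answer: -15832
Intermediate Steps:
f(x, p) = 3*p
F = -18532 (F = 4*(-4633) = -18532)
C = 225 (C = (3*(-4) - 3)**2 = (-12 - 3)**2 = (-15)**2 = 225)
w(q, L) = 12*q (w(q, L) = -(-12)*q = 12*q)
w((-3 + 4)*C, 36) + F = 12*((-3 + 4)*225) - 18532 = 12*(1*225) - 18532 = 12*225 - 18532 = 2700 - 18532 = -15832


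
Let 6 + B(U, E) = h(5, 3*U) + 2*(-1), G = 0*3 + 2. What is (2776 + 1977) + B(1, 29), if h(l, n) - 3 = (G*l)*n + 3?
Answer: 4781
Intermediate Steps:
G = 2 (G = 0 + 2 = 2)
h(l, n) = 6 + 2*l*n (h(l, n) = 3 + ((2*l)*n + 3) = 3 + (2*l*n + 3) = 3 + (3 + 2*l*n) = 6 + 2*l*n)
B(U, E) = -2 + 30*U (B(U, E) = -6 + ((6 + 2*5*(3*U)) + 2*(-1)) = -6 + ((6 + 30*U) - 2) = -6 + (4 + 30*U) = -2 + 30*U)
(2776 + 1977) + B(1, 29) = (2776 + 1977) + (-2 + 30*1) = 4753 + (-2 + 30) = 4753 + 28 = 4781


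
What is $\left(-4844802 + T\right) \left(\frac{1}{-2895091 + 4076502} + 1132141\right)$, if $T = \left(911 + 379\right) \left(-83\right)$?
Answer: $- \frac{6623246807823942144}{1181411} \approx -5.6062 \cdot 10^{12}$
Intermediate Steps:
$T = -107070$ ($T = 1290 \left(-83\right) = -107070$)
$\left(-4844802 + T\right) \left(\frac{1}{-2895091 + 4076502} + 1132141\right) = \left(-4844802 - 107070\right) \left(\frac{1}{-2895091 + 4076502} + 1132141\right) = - 4951872 \left(\frac{1}{1181411} + 1132141\right) = \left(-4951872\right) \frac{1337523830952}{1181411} = - \frac{6623246807823942144}{1181411}$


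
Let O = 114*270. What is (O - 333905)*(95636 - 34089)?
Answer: -18656434375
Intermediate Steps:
O = 30780
(O - 333905)*(95636 - 34089) = (30780 - 333905)*(95636 - 34089) = -303125*61547 = -18656434375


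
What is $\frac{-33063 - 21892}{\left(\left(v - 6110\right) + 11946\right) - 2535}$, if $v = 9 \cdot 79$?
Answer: $- \frac{54955}{4012} \approx -13.698$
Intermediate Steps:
$v = 711$
$\frac{-33063 - 21892}{\left(\left(v - 6110\right) + 11946\right) - 2535} = \frac{-33063 - 21892}{\left(\left(711 - 6110\right) + 11946\right) - 2535} = - \frac{54955}{\left(-5399 + 11946\right) - 2535} = - \frac{54955}{6547 - 2535} = - \frac{54955}{4012}$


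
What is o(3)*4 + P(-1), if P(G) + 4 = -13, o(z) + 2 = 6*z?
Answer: 47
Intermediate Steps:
o(z) = -2 + 6*z
P(G) = -17 (P(G) = -4 - 13 = -17)
o(3)*4 + P(-1) = (-2 + 6*3)*4 - 17 = (-2 + 18)*4 - 17 = 16*4 - 17 = 64 - 17 = 47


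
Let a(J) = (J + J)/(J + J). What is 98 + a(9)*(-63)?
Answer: 35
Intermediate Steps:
a(J) = 1 (a(J) = (2*J)/((2*J)) = (2*J)*(1/(2*J)) = 1)
98 + a(9)*(-63) = 98 + 1*(-63) = 98 - 63 = 35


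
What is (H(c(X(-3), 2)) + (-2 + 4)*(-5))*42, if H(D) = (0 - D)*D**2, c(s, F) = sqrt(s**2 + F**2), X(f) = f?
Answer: -420 - 546*sqrt(13) ≈ -2388.6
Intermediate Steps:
c(s, F) = sqrt(F**2 + s**2)
H(D) = -D**3 (H(D) = (-D)*D**2 = -D**3)
(H(c(X(-3), 2)) + (-2 + 4)*(-5))*42 = (-(sqrt(2**2 + (-3)**2))**3 + (-2 + 4)*(-5))*42 = (-(sqrt(4 + 9))**3 + 2*(-5))*42 = (-(sqrt(13))**3 - 10)*42 = (-13*sqrt(13) - 10)*42 = (-10 - 13*sqrt(13))*42 = -420 - 546*sqrt(13)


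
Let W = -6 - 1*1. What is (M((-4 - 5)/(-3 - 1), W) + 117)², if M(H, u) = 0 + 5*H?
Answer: 263169/16 ≈ 16448.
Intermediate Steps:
W = -7 (W = -6 - 1 = -7)
M(H, u) = 5*H
(M((-4 - 5)/(-3 - 1), W) + 117)² = (5*((-4 - 5)/(-3 - 1)) + 117)² = (5*(-9/(-4)) + 117)² = (5*(-9*(-¼)) + 117)² = (5*(9/4) + 117)² = (45/4 + 117)² = (513/4)² = 263169/16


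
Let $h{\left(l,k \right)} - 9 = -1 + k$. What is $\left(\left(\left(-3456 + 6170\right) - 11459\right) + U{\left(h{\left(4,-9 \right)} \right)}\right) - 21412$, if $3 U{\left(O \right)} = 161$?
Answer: $- \frac{90310}{3} \approx -30103.0$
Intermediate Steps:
$h{\left(l,k \right)} = 8 + k$ ($h{\left(l,k \right)} = 9 + \left(-1 + k\right) = 8 + k$)
$U{\left(O \right)} = \frac{161}{3}$ ($U{\left(O \right)} = \frac{1}{3} \cdot 161 = \frac{161}{3}$)
$\left(\left(\left(-3456 + 6170\right) - 11459\right) + U{\left(h{\left(4,-9 \right)} \right)}\right) - 21412 = \left(\left(\left(-3456 + 6170\right) - 11459\right) + \frac{161}{3}\right) - 21412 = \left(\left(2714 - 11459\right) + \frac{161}{3}\right) - 21412 = \left(-8745 + \frac{161}{3}\right) - 21412 = - \frac{26074}{3} - 21412 = - \frac{90310}{3}$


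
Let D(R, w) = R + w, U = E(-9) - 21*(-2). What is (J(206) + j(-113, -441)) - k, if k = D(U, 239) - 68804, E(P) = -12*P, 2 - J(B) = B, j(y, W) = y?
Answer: 68098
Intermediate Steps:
J(B) = 2 - B
U = 150 (U = -12*(-9) - 21*(-2) = 108 + 42 = 150)
k = -68415 (k = (150 + 239) - 68804 = 389 - 68804 = -68415)
(J(206) + j(-113, -441)) - k = ((2 - 1*206) - 113) - 1*(-68415) = ((2 - 206) - 113) + 68415 = (-204 - 113) + 68415 = -317 + 68415 = 68098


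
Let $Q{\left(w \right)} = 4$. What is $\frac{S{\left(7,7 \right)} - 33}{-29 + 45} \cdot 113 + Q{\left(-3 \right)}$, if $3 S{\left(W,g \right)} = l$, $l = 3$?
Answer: $-222$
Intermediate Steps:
$S{\left(W,g \right)} = 1$ ($S{\left(W,g \right)} = \frac{1}{3} \cdot 3 = 1$)
$\frac{S{\left(7,7 \right)} - 33}{-29 + 45} \cdot 113 + Q{\left(-3 \right)} = \frac{1 - 33}{-29 + 45} \cdot 113 + 4 = - \frac{32}{16} \cdot 113 + 4 = \left(-32\right) \frac{1}{16} \cdot 113 + 4 = \left(-2\right) 113 + 4 = -226 + 4 = -222$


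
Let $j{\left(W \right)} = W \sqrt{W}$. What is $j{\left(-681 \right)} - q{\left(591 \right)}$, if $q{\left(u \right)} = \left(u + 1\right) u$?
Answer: $-349872 - 681 i \sqrt{681} \approx -3.4987 \cdot 10^{5} - 17771.0 i$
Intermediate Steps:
$j{\left(W \right)} = W^{\frac{3}{2}}$
$q{\left(u \right)} = u \left(1 + u\right)$ ($q{\left(u \right)} = \left(1 + u\right) u = u \left(1 + u\right)$)
$j{\left(-681 \right)} - q{\left(591 \right)} = \left(-681\right)^{\frac{3}{2}} - 591 \left(1 + 591\right) = - 681 i \sqrt{681} - 591 \cdot 592 = - 681 i \sqrt{681} - 349872 = -349872 - 681 i \sqrt{681}$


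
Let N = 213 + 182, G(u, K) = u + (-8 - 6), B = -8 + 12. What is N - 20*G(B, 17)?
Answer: 595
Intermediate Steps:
B = 4
G(u, K) = -14 + u (G(u, K) = u - 14 = -14 + u)
N = 395
N - 20*G(B, 17) = 395 - 20*(-14 + 4) = 395 - 20*(-10) = 395 + 200 = 595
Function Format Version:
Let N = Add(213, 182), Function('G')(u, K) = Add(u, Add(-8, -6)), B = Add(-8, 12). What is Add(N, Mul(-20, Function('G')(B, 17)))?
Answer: 595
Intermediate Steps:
B = 4
Function('G')(u, K) = Add(-14, u) (Function('G')(u, K) = Add(u, -14) = Add(-14, u))
N = 395
Add(N, Mul(-20, Function('G')(B, 17))) = Add(395, Mul(-20, Add(-14, 4))) = Add(395, Mul(-20, -10)) = Add(395, 200) = 595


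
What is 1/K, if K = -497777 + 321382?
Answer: -1/176395 ≈ -5.6691e-6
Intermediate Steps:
K = -176395
1/K = 1/(-176395) = -1/176395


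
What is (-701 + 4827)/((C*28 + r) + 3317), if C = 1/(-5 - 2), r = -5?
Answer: 2063/1654 ≈ 1.2473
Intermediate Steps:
C = -⅐ (C = 1/(-7) = -⅐ ≈ -0.14286)
(-701 + 4827)/((C*28 + r) + 3317) = (-701 + 4827)/((-⅐*28 - 5) + 3317) = 4126/((-4 - 5) + 3317) = 4126/(-9 + 3317) = 4126/3308 = 4126*(1/3308) = 2063/1654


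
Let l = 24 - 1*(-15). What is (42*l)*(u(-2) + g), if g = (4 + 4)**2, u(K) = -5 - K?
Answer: 99918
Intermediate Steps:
g = 64 (g = 8**2 = 64)
l = 39 (l = 24 + 15 = 39)
(42*l)*(u(-2) + g) = (42*39)*((-5 - 1*(-2)) + 64) = 1638*((-5 + 2) + 64) = 1638*(-3 + 64) = 1638*61 = 99918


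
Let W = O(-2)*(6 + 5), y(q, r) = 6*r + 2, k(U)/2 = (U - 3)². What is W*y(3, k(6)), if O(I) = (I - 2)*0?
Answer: 0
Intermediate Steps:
k(U) = 2*(-3 + U)² (k(U) = 2*(U - 3)² = 2*(-3 + U)²)
O(I) = 0 (O(I) = (-2 + I)*0 = 0)
y(q, r) = 2 + 6*r
W = 0 (W = 0*(6 + 5) = 0*11 = 0)
W*y(3, k(6)) = 0*(2 + 6*(2*(-3 + 6)²)) = 0*(2 + 6*(2*3²)) = 0*(2 + 6*(2*9)) = 0*(2 + 6*18) = 0*(2 + 108) = 0*110 = 0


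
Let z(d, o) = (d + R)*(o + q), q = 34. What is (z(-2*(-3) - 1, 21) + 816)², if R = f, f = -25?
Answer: 80656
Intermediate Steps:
R = -25
z(d, o) = (-25 + d)*(34 + o) (z(d, o) = (d - 25)*(o + 34) = (-25 + d)*(34 + o))
(z(-2*(-3) - 1, 21) + 816)² = ((-850 - 25*21 + 34*(-2*(-3) - 1) + (-2*(-3) - 1)*21) + 816)² = ((-850 - 525 + 34*(6 - 1) + (6 - 1)*21) + 816)² = ((-850 - 525 + 34*5 + 5*21) + 816)² = ((-850 - 525 + 170 + 105) + 816)² = (-1100 + 816)² = (-284)² = 80656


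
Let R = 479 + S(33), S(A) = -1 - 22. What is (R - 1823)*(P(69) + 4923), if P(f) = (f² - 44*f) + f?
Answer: -9182139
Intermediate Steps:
S(A) = -23
P(f) = f² - 43*f
R = 456 (R = 479 - 23 = 456)
(R - 1823)*(P(69) + 4923) = (456 - 1823)*(69*(-43 + 69) + 4923) = -1367*(69*26 + 4923) = -1367*(1794 + 4923) = -1367*6717 = -9182139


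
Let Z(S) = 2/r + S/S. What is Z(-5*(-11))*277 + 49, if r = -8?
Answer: 1027/4 ≈ 256.75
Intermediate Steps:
Z(S) = ¾ (Z(S) = 2/(-8) + S/S = 2*(-⅛) + 1 = -¼ + 1 = ¾)
Z(-5*(-11))*277 + 49 = (¾)*277 + 49 = 831/4 + 49 = 1027/4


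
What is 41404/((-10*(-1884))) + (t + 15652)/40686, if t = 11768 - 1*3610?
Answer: 88880981/31938510 ≈ 2.7829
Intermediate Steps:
t = 8158 (t = 11768 - 3610 = 8158)
41404/((-10*(-1884))) + (t + 15652)/40686 = 41404/((-10*(-1884))) + (8158 + 15652)/40686 = 41404/18840 + 23810*(1/40686) = 41404*(1/18840) + 11905/20343 = 10351/4710 + 11905/20343 = 88880981/31938510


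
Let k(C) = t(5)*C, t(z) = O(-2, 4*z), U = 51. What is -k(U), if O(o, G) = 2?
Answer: -102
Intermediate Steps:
t(z) = 2
k(C) = 2*C
-k(U) = -2*51 = -1*102 = -102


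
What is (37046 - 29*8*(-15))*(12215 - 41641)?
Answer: -1192518076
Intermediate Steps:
(37046 - 29*8*(-15))*(12215 - 41641) = (37046 - 232*(-15))*(-29426) = (37046 + 3480)*(-29426) = 40526*(-29426) = -1192518076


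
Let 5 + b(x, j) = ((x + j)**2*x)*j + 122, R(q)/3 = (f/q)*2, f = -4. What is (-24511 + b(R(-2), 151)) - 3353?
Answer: 48115281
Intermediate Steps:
R(q) = -24/q (R(q) = 3*(-4/q*2) = 3*(-8/q) = -24/q)
b(x, j) = 117 + j*x*(j + x)**2 (b(x, j) = -5 + (((x + j)**2*x)*j + 122) = -5 + (((j + x)**2*x)*j + 122) = -5 + ((x*(j + x)**2)*j + 122) = -5 + (j*x*(j + x)**2 + 122) = -5 + (122 + j*x*(j + x)**2) = 117 + j*x*(j + x)**2)
(-24511 + b(R(-2), 151)) - 3353 = (-24511 + (117 + 151*(-24/(-2))*(151 - 24/(-2))**2)) - 3353 = (-24511 + (117 + 151*(-24*(-1/2))*(151 - 24*(-1/2))**2)) - 3353 = (-24511 + (117 + 151*12*(151 + 12)**2)) - 3353 = (-24511 + (117 + 151*12*163**2)) - 3353 = (-24511 + (117 + 151*12*26569)) - 3353 = (-24511 + (117 + 48143028)) - 3353 = (-24511 + 48143145) - 3353 = 48118634 - 3353 = 48115281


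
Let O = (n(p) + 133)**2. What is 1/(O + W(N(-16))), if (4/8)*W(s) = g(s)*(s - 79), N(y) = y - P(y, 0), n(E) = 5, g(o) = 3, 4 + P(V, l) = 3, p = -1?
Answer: 1/18480 ≈ 5.4113e-5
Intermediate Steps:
P(V, l) = -1 (P(V, l) = -4 + 3 = -1)
N(y) = 1 + y (N(y) = y - 1*(-1) = y + 1 = 1 + y)
O = 19044 (O = (5 + 133)**2 = 138**2 = 19044)
W(s) = -474 + 6*s (W(s) = 2*(3*(s - 79)) = 2*(3*(-79 + s)) = 2*(-237 + 3*s) = -474 + 6*s)
1/(O + W(N(-16))) = 1/(19044 + (-474 + 6*(1 - 16))) = 1/(19044 + (-474 + 6*(-15))) = 1/(19044 + (-474 - 90)) = 1/(19044 - 564) = 1/18480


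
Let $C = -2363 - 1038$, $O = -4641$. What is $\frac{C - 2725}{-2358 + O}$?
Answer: $\frac{2042}{2333} \approx 0.87527$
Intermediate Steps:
$C = -3401$ ($C = -2363 - 1038 = -3401$)
$\frac{C - 2725}{-2358 + O} = \frac{-3401 - 2725}{-2358 - 4641} = - \frac{6126}{-6999} = \left(-6126\right) \left(- \frac{1}{6999}\right) = \frac{2042}{2333}$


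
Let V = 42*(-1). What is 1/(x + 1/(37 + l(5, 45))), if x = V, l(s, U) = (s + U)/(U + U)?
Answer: -338/14187 ≈ -0.023825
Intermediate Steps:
l(s, U) = (U + s)/(2*U) (l(s, U) = (U + s)/((2*U)) = (U + s)*(1/(2*U)) = (U + s)/(2*U))
V = -42
x = -42
1/(x + 1/(37 + l(5, 45))) = 1/(-42 + 1/(37 + (½)*(45 + 5)/45)) = 1/(-42 + 1/(37 + (½)*(1/45)*50)) = 1/(-42 + 1/(37 + 5/9)) = 1/(-42 + 1/(338/9)) = 1/(-42 + 9/338) = 1/(-14187/338) = -338/14187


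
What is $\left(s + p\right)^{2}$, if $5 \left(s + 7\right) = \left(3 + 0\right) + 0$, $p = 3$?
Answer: $\frac{289}{25} \approx 11.56$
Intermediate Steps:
$s = - \frac{32}{5}$ ($s = -7 + \frac{\left(3 + 0\right) + 0}{5} = -7 + \frac{3 + 0}{5} = -7 + \frac{1}{5} \cdot 3 = -7 + \frac{3}{5} = - \frac{32}{5} \approx -6.4$)
$\left(s + p\right)^{2} = \left(- \frac{32}{5} + 3\right)^{2} = \left(- \frac{17}{5}\right)^{2} = \frac{289}{25}$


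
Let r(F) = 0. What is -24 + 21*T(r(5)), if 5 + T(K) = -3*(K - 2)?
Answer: -3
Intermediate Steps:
T(K) = 1 - 3*K (T(K) = -5 - 3*(K - 2) = -5 - 3*(-2 + K) = -5 + (6 - 3*K) = 1 - 3*K)
-24 + 21*T(r(5)) = -24 + 21*(1 - 3*0) = -24 + 21*(1 + 0) = -24 + 21*1 = -24 + 21 = -3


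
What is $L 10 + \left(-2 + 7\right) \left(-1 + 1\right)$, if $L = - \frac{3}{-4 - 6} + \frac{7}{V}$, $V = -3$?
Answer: $- \frac{61}{3} \approx -20.333$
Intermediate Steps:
$L = - \frac{61}{30}$ ($L = - \frac{3}{-4 - 6} + \frac{7}{-3} = - \frac{3}{-4 - 6} + 7 \left(- \frac{1}{3}\right) = - \frac{3}{-10} - \frac{7}{3} = \left(-3\right) \left(- \frac{1}{10}\right) - \frac{7}{3} = \frac{3}{10} - \frac{7}{3} = - \frac{61}{30} \approx -2.0333$)
$L 10 + \left(-2 + 7\right) \left(-1 + 1\right) = \left(- \frac{61}{30}\right) 10 + \left(-2 + 7\right) \left(-1 + 1\right) = - \frac{61}{3} + 5 \cdot 0 = - \frac{61}{3} + 0 = - \frac{61}{3}$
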